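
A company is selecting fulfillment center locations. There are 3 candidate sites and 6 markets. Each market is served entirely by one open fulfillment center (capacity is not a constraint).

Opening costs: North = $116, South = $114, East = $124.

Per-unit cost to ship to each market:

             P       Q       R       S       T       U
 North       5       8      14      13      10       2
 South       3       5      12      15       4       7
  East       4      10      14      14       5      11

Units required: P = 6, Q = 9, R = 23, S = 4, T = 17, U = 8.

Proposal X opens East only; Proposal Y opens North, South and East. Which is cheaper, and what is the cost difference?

Proposal X is cheaper by 40.

Proposal X: {East}: P→East 4·6=24, Q→East 10·9=90, R→East 14·23=322, S→East 14·4=56, T→East 5·17=85, U→East 11·8=88. Service 665; fixed 124; total 789.
Proposal Y: {North, South, East}: P→South 3·6=18, Q→South 5·9=45, R→South 12·23=276, S→North 13·4=52, T→South 4·17=68, U→North 2·8=16. Service 475; fixed 354; total 829.
Difference: |789 − 829| = 40.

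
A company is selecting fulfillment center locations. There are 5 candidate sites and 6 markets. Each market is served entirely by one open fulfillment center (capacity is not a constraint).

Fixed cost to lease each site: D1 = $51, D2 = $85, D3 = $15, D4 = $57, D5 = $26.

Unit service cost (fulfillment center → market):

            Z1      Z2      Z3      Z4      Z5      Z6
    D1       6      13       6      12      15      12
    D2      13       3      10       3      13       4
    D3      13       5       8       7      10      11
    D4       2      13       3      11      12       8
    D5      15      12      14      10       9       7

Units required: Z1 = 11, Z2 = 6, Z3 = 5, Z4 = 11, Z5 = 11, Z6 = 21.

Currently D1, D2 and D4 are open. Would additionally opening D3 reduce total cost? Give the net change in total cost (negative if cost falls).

Current service cost with {D1, D2, D4}: 304.
Adding D3: each market re-picks its cheapest; new service cost 282, saving 22.
Extra fixed cost: 15. Net change = 15 − 22 = -7.
(Totals: 497 → 490.)

Yes — net change −7 (cost falls by 7).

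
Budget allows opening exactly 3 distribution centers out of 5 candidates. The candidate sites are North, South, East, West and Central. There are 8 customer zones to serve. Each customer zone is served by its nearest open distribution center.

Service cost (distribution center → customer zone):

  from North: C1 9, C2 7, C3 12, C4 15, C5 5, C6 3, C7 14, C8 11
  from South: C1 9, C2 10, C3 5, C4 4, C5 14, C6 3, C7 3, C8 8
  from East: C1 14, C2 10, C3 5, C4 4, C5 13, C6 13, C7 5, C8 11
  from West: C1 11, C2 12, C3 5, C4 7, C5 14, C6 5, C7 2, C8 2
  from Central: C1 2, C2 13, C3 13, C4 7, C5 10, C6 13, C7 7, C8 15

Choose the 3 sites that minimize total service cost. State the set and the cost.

Choose North, West and Central; total service cost 33.

With exactly 3 open, each customer zone uses its cheapest among the chosen.
{North, West, Central}: C1→Central 2, C2→North 7, C3→West 5, C4→West 7, C5→North 5, C6→North 3, C7→West 2, C8→West 2. Service cost 33.
{North, South, West}: service cost 37
{North, South, Central}: service cost 37
Among all 10 size-3 choices, {North, West, Central} is lowest.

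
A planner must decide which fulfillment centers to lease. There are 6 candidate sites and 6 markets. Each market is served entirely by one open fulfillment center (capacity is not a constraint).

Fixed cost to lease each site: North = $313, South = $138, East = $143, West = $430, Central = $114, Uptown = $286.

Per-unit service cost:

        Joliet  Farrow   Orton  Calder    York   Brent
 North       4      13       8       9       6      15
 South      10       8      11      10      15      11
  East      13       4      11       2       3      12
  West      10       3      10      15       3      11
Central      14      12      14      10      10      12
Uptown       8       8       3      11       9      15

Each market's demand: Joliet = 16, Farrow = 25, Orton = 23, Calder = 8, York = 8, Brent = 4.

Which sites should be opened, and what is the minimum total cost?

Open East only; minimum total cost 792.

For any fixed open set, each market goes to its cheapest open site; total = fixed + service.
{East}: Joliet→East 13·16=208, Farrow→East 4·25=100, Orton→East 11·23=253, Calder→East 2·8=16, York→East 3·8=24, Brent→East 12·4=48. Service 649; fixed 143; total 792.
{East, Uptown}: service 385 + fixed 429 = 814
{South, East}: service 597 + fixed 281 = 878
{North, South, East, West, Central, Uptown}: Joliet→North 4·16=64, Farrow→West 3·25=75, Orton→Uptown 3·23=69, Calder→East 2·8=16, York→East 3·8=24, Brent→South 11·4=44. Service 292; fixed 1424; total 1716.
No other subset beats 792.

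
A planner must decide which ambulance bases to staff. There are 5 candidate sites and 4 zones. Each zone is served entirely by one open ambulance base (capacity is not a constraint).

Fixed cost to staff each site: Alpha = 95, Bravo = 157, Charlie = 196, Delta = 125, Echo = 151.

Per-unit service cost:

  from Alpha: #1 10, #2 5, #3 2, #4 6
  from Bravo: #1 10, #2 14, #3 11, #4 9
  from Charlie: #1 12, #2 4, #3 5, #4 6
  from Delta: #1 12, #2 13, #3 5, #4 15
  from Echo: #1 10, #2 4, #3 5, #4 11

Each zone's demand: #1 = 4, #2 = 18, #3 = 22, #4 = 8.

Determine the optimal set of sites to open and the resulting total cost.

For any fixed open set, each zone goes to its cheapest open site; total = fixed + service.
{Alpha}: #1→Alpha 10·4=40, #2→Alpha 5·18=90, #3→Alpha 2·22=44, #4→Alpha 6·8=48. Service 222; fixed 95; total 317.
{Alpha, Delta}: service 222 + fixed 220 = 442
{Alpha, Echo}: service 204 + fixed 246 = 450
{Alpha, Bravo, Charlie, Delta, Echo}: service 204 + fixed 724 = 928
No other subset beats 317.

Open Alpha only; minimum total cost 317.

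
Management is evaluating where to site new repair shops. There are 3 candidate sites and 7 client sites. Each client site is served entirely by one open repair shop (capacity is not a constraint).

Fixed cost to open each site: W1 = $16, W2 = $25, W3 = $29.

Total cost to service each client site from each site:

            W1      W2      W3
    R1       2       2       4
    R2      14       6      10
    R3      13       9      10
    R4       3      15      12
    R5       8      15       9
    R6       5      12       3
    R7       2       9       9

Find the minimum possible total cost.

Minimum total cost: 63

For any fixed open set, each client site goes to its cheapest open site; total = fixed + service.
{W1}: R1→W1 2, R2→W1 14, R3→W1 13, R4→W1 3, R5→W1 8, R6→W1 5, R7→W1 2. Service 47; fixed 16; total 63.
{W1, W2}: R1→W1 2, R2→W2 6, R3→W2 9, R4→W1 3, R5→W1 8, R6→W1 5, R7→W1 2. Service 35; fixed 41; total 76.
{W1, W3}: service 38 + fixed 45 = 83
{W1, W2, W3}: service 33 + fixed 70 = 103
No other subset beats 63.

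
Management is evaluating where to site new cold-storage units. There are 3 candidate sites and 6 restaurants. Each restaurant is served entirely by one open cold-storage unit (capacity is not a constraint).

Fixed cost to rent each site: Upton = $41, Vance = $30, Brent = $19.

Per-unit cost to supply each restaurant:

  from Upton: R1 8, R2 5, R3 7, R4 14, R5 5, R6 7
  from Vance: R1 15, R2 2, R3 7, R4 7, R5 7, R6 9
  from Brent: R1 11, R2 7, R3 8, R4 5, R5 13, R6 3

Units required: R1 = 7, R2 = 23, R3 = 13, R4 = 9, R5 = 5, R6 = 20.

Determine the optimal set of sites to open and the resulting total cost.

For any fixed open set, each restaurant goes to its cheapest open site; total = fixed + service.
{Vance, Brent}: R1→Brent 11·7=77, R2→Vance 2·23=46, R3→Vance 7·13=91, R4→Brent 5·9=45, R5→Vance 7·5=35, R6→Brent 3·20=60. Service 354; fixed 49; total 403.
{Upton, Vance, Brent}: service 323 + fixed 90 = 413
{Upton, Brent}: service 392 + fixed 60 = 452
{Brent}: R1→Brent 11·7=77, R2→Brent 7·23=161, R3→Brent 8·13=104, R4→Brent 5·9=45, R5→Brent 13·5=65, R6→Brent 3·20=60. Service 512; fixed 19; total 531.
(All 7 nonempty subsets were checked; Vance and Brent is lowest.)

Open Vance and Brent; minimum total cost 403.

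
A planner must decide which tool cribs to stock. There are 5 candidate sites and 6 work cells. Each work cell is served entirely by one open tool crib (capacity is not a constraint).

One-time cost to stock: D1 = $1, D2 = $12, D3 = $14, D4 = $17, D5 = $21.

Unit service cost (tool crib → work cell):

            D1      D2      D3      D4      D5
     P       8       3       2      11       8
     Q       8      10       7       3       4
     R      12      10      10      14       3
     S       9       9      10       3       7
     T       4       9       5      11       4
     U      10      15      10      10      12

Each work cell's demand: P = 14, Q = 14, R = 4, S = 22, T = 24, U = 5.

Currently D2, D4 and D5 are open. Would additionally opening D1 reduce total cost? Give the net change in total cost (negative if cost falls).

No — net change +1 (cost rises by 1).

Current service cost with {D2, D4, D5}: 308.
Adding D1: each work cell re-picks its cheapest; new service cost 308, saving 0.
Extra fixed cost: 1. Net change = 1 − 0 = 1.
(Totals: 358 → 359.)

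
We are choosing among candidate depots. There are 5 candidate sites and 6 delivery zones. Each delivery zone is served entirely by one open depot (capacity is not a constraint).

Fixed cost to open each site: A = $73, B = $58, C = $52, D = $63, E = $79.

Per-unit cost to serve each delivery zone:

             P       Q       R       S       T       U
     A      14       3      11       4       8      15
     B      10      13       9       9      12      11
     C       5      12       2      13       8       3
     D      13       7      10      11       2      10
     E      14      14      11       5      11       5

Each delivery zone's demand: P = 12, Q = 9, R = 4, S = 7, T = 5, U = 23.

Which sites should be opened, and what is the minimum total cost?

For any fixed open set, each delivery zone goes to its cheapest open site; total = fixed + service.
{A, C}: P→C 5·12=60, Q→A 3·9=27, R→C 2·4=8, S→A 4·7=28, T→A 8·5=40, U→C 3·23=69. Service 232; fixed 125; total 357.
{A, C, D}: P→C 5·12=60, Q→A 3·9=27, R→C 2·4=8, S→A 4·7=28, T→D 2·5=10, U→C 3·23=69. Service 202; fixed 188; total 390.
{C, D}: service 287 + fixed 115 = 402
{A, B, C, D, E}: service 202 + fixed 325 = 527
No other subset beats 357.

Open A and C; minimum total cost 357.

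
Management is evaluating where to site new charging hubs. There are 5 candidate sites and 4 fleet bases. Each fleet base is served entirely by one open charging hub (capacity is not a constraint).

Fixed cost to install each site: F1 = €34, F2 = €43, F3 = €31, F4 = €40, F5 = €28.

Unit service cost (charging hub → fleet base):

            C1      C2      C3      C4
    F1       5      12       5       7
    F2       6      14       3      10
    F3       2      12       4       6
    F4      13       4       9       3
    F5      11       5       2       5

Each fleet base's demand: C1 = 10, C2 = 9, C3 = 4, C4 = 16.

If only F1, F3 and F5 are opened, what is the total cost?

Each fleet base is assigned to its cheapest site among the open ones.
{F1, F3, F5}: C1→F3 2·10=20, C2→F5 5·9=45, C3→F5 2·4=8, C4→F5 5·16=80. Service 153; fixed 93; total 246.

Total cost: 246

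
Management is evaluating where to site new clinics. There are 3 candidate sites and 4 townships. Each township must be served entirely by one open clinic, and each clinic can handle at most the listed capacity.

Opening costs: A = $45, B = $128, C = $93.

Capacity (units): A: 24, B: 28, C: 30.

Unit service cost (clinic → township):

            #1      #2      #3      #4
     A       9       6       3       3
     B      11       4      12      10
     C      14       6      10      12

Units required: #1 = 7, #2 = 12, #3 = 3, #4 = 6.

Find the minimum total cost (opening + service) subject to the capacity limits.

Open {A, C}: #1→A 9·7=63, #2→C 6·12=72, #3→A 3·3=9, #4→A 3·6=18.
Loads: A carries 16/24, C carries 12/30. Service 162; fixed 138; total 300.
Next best feasible plan costs 311.

Minimum total cost: 300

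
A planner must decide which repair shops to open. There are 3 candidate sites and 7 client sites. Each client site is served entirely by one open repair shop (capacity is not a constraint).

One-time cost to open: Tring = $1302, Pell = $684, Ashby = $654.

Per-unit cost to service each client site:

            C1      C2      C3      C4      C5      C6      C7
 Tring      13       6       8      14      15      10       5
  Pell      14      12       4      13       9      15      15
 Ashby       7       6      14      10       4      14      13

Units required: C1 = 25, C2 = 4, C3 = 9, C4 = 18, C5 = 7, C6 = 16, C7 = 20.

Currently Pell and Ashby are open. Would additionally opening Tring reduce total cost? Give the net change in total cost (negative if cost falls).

Current service cost with {Pell, Ashby}: 927.
Adding Tring: each client site re-picks its cheapest; new service cost 703, saving 224.
Extra fixed cost: 1302. Net change = 1302 − 224 = 1078.
(Totals: 2265 → 3343.)

No — net change +1078 (cost rises by 1078).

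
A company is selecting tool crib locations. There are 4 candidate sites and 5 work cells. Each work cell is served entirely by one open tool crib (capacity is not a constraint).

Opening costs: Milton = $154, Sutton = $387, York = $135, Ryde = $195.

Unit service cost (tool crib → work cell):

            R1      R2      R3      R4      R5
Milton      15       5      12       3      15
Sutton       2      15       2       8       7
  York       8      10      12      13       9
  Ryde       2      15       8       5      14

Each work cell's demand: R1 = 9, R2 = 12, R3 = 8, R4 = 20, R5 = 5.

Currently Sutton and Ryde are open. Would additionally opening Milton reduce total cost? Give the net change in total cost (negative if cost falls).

Yes — net change −6 (cost falls by 6).

Current service cost with {Sutton, Ryde}: 349.
Adding Milton: each work cell re-picks its cheapest; new service cost 189, saving 160.
Extra fixed cost: 154. Net change = 154 − 160 = -6.
(Totals: 931 → 925.)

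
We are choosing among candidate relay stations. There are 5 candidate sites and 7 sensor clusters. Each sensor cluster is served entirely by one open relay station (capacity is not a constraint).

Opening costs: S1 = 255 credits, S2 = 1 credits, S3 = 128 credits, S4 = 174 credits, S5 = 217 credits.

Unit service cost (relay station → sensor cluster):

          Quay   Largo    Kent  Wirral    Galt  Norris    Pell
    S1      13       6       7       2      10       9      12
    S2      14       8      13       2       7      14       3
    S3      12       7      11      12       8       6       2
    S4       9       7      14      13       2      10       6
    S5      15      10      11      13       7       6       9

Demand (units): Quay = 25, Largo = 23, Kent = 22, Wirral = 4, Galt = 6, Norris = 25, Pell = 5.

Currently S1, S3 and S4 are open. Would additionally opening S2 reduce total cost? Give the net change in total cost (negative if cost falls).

Current service cost with {S1, S3, S4}: 697.
Adding S2: each sensor cluster re-picks its cheapest; new service cost 697, saving 0.
Extra fixed cost: 1. Net change = 1 − 0 = 1.
(Totals: 1254 → 1255.)

No — net change +1 (cost rises by 1).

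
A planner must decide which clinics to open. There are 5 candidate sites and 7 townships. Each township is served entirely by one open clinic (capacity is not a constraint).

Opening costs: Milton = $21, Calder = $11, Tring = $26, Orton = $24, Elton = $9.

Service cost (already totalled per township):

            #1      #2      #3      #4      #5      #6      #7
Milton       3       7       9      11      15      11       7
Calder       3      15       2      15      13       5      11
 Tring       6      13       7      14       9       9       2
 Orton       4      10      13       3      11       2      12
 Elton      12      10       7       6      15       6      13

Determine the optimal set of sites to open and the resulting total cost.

Open Calder and Elton; minimum total cost 70.

For any fixed open set, each township goes to its cheapest open site; total = fixed + service.
{Calder, Elton}: #1→Calder 3, #2→Elton 10, #3→Calder 2, #4→Elton 6, #5→Calder 13, #6→Calder 5, #7→Calder 11. Service 50; fixed 20; total 70.
{Calder}: service 64 + fixed 11 = 75
{Calder, Orton}: service 42 + fixed 35 = 77
{Milton, Calder, Tring, Orton, Elton}: #1→Milton 3, #2→Milton 7, #3→Calder 2, #4→Orton 3, #5→Tring 9, #6→Orton 2, #7→Tring 2. Service 28; fixed 91; total 119.
No other subset beats 70.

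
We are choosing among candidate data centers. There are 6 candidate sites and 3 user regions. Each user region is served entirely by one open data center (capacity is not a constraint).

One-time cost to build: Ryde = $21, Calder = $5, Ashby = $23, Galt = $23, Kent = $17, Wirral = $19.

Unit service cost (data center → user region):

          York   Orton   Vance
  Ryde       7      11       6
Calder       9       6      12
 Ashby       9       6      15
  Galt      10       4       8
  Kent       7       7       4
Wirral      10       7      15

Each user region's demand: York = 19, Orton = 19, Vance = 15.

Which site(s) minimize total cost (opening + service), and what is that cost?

For any fixed open set, each user region goes to its cheapest open site; total = fixed + service.
{Galt, Kent}: York→Kent 7·19=133, Orton→Galt 4·19=76, Vance→Kent 4·15=60. Service 269; fixed 40; total 309.
{Calder, Galt, Kent}: service 269 + fixed 45 = 314
{Galt, Kent, Wirral}: service 269 + fixed 59 = 328
{Ryde, Calder, Ashby, Galt, Kent, Wirral}: service 269 + fixed 108 = 377
No other subset beats 309.

Open Galt and Kent; minimum total cost 309.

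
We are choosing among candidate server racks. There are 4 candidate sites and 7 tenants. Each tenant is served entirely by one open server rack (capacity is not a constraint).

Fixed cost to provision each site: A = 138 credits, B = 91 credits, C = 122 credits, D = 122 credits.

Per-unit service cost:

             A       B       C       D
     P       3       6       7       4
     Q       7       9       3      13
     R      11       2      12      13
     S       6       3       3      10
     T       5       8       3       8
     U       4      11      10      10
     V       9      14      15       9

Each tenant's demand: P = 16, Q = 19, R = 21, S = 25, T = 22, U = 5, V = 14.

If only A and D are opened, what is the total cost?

Total cost: 1078

Each tenant is assigned to its cheapest site among the open ones.
{A, D}: P→A 3·16=48, Q→A 7·19=133, R→A 11·21=231, S→A 6·25=150, T→A 5·22=110, U→A 4·5=20, V→A 9·14=126. Service 818; fixed 260; total 1078.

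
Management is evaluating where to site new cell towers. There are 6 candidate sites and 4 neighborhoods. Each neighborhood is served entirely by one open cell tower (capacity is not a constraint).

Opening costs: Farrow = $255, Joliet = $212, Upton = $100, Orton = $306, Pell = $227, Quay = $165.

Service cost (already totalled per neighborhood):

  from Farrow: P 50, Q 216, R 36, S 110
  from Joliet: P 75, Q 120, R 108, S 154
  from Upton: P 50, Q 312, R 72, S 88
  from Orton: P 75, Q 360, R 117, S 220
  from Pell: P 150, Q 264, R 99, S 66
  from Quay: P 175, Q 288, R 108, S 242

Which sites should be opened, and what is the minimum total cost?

For any fixed open set, each neighborhood goes to its cheapest open site; total = fixed + service.
{Upton}: P→Upton 50, Q→Upton 312, R→Upton 72, S→Upton 88. Service 522; fixed 100; total 622.
{Joliet, Upton}: service 330 + fixed 312 = 642
{Farrow}: service 412 + fixed 255 = 667
{Farrow, Joliet, Upton, Orton, Pell, Quay}: P→Farrow 50, Q→Joliet 120, R→Farrow 36, S→Pell 66. Service 272; fixed 1265; total 1537.
No other subset beats 622.

Open Upton only; minimum total cost 622.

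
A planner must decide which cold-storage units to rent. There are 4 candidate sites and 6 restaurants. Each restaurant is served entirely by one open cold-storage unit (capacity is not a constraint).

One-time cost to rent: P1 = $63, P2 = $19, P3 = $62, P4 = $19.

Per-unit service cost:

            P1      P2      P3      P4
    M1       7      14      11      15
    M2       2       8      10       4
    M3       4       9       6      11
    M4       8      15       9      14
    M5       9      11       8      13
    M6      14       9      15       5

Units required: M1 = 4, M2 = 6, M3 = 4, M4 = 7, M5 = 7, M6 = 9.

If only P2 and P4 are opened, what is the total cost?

Total cost: 374

Each restaurant is assigned to its cheapest site among the open ones.
{P2, P4}: M1→P2 14·4=56, M2→P4 4·6=24, M3→P2 9·4=36, M4→P4 14·7=98, M5→P2 11·7=77, M6→P4 5·9=45. Service 336; fixed 38; total 374.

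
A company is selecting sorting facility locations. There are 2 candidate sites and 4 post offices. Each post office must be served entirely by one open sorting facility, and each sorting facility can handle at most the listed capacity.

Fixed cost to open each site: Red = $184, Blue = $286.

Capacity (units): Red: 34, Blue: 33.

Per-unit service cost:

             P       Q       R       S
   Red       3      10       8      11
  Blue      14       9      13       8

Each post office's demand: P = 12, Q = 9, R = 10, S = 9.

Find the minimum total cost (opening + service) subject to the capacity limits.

Open {Red, Blue}: P→Red 3·12=36, Q→Blue 9·9=81, R→Red 8·10=80, S→Blue 8·9=72.
Loads: Red carries 22/34, Blue carries 18/33. Service 269; fixed 470; total 739.
Next best feasible plan costs 748.

Minimum total cost: 739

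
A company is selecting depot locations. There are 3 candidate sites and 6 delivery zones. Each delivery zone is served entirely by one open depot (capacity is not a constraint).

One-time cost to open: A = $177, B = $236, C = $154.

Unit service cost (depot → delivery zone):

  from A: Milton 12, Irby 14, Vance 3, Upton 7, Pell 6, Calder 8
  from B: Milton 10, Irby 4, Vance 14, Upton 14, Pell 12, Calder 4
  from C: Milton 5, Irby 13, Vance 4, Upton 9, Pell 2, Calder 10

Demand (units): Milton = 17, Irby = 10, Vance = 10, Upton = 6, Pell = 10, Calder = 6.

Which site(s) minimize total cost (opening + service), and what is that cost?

Open C only; minimum total cost 543.

For any fixed open set, each delivery zone goes to its cheapest open site; total = fixed + service.
{C}: Milton→C 5·17=85, Irby→C 13·10=130, Vance→C 4·10=40, Upton→C 9·6=54, Pell→C 2·10=20, Calder→C 10·6=60. Service 389; fixed 154; total 543.
{B, C}: service 263 + fixed 390 = 653
{A, C}: Milton→C 5·17=85, Irby→C 13·10=130, Vance→A 3·10=30, Upton→A 7·6=42, Pell→C 2·10=20, Calder→A 8·6=48. Service 355; fixed 331; total 686.
{A, B, C}: service 241 + fixed 567 = 808
No other subset beats 543.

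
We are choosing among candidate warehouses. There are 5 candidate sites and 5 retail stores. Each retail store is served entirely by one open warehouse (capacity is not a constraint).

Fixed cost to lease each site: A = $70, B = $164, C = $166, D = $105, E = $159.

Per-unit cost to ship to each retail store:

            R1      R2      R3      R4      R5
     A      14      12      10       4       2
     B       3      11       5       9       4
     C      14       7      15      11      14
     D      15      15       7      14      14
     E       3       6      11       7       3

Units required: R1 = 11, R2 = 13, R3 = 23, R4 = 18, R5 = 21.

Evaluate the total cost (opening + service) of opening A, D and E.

Total cost: 720

Each retail store is assigned to its cheapest site among the open ones.
{A, D, E}: R1→E 3·11=33, R2→E 6·13=78, R3→D 7·23=161, R4→A 4·18=72, R5→A 2·21=42. Service 386; fixed 334; total 720.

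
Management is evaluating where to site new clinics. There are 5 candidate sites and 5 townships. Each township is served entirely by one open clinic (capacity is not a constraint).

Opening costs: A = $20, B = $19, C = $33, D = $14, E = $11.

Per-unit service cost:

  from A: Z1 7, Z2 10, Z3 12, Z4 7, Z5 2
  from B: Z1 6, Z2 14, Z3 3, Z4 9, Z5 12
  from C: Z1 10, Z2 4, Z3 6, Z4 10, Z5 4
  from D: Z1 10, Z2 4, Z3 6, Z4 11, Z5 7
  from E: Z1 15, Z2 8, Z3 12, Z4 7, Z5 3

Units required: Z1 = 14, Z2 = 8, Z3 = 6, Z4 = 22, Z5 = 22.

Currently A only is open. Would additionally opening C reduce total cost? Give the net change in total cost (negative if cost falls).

Current service cost with {A}: 448.
Adding C: each township re-picks its cheapest; new service cost 364, saving 84.
Extra fixed cost: 33. Net change = 33 − 84 = -51.
(Totals: 468 → 417.)

Yes — net change −51 (cost falls by 51).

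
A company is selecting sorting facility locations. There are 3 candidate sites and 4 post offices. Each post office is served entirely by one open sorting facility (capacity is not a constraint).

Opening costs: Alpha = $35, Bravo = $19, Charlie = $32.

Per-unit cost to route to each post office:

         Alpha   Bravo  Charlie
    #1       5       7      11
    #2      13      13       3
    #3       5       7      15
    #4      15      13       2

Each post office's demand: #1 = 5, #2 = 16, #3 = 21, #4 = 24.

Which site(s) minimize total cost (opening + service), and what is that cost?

Open Alpha and Charlie; minimum total cost 293.

For any fixed open set, each post office goes to its cheapest open site; total = fixed + service.
{Alpha, Charlie}: #1→Alpha 5·5=25, #2→Charlie 3·16=48, #3→Alpha 5·21=105, #4→Charlie 2·24=48. Service 226; fixed 67; total 293.
{Alpha, Bravo, Charlie}: service 226 + fixed 86 = 312
{Bravo, Charlie}: service 278 + fixed 51 = 329
{Bravo}: #1→Bravo 7·5=35, #2→Bravo 13·16=208, #3→Bravo 7·21=147, #4→Bravo 13·24=312. Service 702; fixed 19; total 721.
No other subset beats 293.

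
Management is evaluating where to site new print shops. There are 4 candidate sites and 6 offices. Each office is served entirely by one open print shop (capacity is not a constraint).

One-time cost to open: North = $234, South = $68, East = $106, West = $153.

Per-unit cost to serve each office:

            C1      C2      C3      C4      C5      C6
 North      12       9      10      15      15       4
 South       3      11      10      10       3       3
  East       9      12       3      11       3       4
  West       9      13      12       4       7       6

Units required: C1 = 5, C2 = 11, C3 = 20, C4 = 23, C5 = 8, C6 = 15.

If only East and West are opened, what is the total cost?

Each office is assigned to its cheapest site among the open ones.
{East, West}: C1→East 9·5=45, C2→East 12·11=132, C3→East 3·20=60, C4→West 4·23=92, C5→East 3·8=24, C6→East 4·15=60. Service 413; fixed 259; total 672.

Total cost: 672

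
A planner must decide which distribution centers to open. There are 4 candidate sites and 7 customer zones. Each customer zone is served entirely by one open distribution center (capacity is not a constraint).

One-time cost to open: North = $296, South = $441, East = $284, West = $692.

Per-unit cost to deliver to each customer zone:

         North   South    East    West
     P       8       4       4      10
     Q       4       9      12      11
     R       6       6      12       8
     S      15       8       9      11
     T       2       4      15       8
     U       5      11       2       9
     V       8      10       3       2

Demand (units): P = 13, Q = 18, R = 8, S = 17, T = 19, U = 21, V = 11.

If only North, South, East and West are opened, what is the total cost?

Total cost: 2123

Each customer zone is assigned to its cheapest site among the open ones.
{North, South, East, West}: P→South 4·13=52, Q→North 4·18=72, R→North 6·8=48, S→South 8·17=136, T→North 2·19=38, U→East 2·21=42, V→West 2·11=22. Service 410; fixed 1713; total 2123.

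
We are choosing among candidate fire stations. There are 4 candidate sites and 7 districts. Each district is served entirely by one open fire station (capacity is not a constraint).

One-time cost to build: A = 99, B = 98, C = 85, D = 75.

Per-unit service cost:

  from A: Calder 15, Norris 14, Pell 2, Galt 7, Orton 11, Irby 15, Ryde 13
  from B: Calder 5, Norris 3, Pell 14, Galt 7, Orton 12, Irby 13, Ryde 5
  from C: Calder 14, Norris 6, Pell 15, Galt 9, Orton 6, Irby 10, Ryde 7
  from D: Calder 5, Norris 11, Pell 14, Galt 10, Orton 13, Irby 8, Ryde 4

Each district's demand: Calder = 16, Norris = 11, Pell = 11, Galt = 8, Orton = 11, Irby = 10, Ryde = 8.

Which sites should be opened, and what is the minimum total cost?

Open A, C and D; minimum total cost 661.

For any fixed open set, each district goes to its cheapest open site; total = fixed + service.
{A, C, D}: Calder→D 5·16=80, Norris→C 6·11=66, Pell→A 2·11=22, Galt→A 7·8=56, Orton→C 6·11=66, Irby→D 8·10=80, Ryde→D 4·8=32. Service 402; fixed 259; total 661.
{A, B}: service 482 + fixed 197 = 679
{A, B, C}: service 397 + fixed 282 = 679
{A, B, C, D}: service 369 + fixed 357 = 726
No other subset beats 661.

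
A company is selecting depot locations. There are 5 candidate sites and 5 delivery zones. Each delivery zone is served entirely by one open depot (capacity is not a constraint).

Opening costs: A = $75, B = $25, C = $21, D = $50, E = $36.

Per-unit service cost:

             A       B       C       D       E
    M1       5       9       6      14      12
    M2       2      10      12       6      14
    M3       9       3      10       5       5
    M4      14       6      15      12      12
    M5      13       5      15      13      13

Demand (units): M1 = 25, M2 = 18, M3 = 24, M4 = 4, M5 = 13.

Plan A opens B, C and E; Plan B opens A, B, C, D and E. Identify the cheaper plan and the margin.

Plan A: {B, C, E}: M1→C 6·25=150, M2→B 10·18=180, M3→B 3·24=72, M4→B 6·4=24, M5→B 5·13=65. Service 491; fixed 82; total 573.
Plan B: {A, B, C, D, E}: M1→A 5·25=125, M2→A 2·18=36, M3→B 3·24=72, M4→B 6·4=24, M5→B 5·13=65. Service 322; fixed 207; total 529.
Difference: |573 − 529| = 44.

Plan B is cheaper by 44.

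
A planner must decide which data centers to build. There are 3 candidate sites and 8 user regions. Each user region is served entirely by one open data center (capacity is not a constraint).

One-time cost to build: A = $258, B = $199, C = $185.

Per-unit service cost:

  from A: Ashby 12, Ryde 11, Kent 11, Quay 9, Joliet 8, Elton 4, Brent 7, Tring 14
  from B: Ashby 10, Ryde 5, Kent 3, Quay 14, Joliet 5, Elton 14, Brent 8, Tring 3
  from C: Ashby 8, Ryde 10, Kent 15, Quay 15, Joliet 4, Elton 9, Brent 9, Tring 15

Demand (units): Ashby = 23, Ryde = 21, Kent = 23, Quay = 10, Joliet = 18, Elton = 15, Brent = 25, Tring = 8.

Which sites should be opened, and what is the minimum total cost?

Open B only; minimum total cost 1267.

For any fixed open set, each user region goes to its cheapest open site; total = fixed + service.
{B}: Ashby→B 10·23=230, Ryde→B 5·21=105, Kent→B 3·23=69, Quay→B 14·10=140, Joliet→B 5·18=90, Elton→B 14·15=210, Brent→B 8·25=200, Tring→B 3·8=24. Service 1068; fixed 199; total 1267.
{A, B}: Ashby→B 10·23=230, Ryde→B 5·21=105, Kent→B 3·23=69, Quay→A 9·10=90, Joliet→B 5·18=90, Elton→A 4·15=60, Brent→A 7·25=175, Tring→B 3·8=24. Service 843; fixed 457; total 1300.
{B, C}: service 929 + fixed 384 = 1313
{A, B, C}: service 779 + fixed 642 = 1421
No other subset beats 1267.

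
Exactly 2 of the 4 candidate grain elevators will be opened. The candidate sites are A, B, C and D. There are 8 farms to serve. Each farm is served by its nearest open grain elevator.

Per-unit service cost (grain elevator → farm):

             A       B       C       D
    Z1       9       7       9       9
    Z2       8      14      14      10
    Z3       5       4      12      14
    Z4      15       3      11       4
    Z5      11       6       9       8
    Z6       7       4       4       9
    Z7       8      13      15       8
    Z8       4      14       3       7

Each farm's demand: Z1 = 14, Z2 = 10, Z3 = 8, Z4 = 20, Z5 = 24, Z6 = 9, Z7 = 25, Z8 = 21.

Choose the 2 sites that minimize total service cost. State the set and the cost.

With exactly 2 open, each farm uses its cheapest among the chosen.
{A, B}: Z1→B 7·14=98, Z2→A 8·10=80, Z3→B 4·8=32, Z4→B 3·20=60, Z5→B 6·24=144, Z6→B 4·9=36, Z7→A 8·25=200, Z8→A 4·21=84. Service cost 734.
{B, D}: service cost 817
{A, D}: service cost 865
Among all 6 size-2 choices, {A, B} is lowest.

Choose A and B; total service cost 734.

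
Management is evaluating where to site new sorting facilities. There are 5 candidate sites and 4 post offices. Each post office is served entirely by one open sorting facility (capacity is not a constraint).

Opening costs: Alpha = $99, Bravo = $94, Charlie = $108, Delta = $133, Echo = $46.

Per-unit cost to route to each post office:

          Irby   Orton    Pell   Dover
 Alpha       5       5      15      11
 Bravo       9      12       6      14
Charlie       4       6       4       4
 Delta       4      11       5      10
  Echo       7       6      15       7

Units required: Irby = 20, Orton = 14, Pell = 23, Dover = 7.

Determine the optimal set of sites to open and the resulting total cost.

Open Charlie only; minimum total cost 392.

For any fixed open set, each post office goes to its cheapest open site; total = fixed + service.
{Charlie}: Irby→Charlie 4·20=80, Orton→Charlie 6·14=84, Pell→Charlie 4·23=92, Dover→Charlie 4·7=28. Service 284; fixed 108; total 392.
{Charlie, Echo}: Irby→Charlie 4·20=80, Orton→Charlie 6·14=84, Pell→Charlie 4·23=92, Dover→Charlie 4·7=28. Service 284; fixed 154; total 438.
{Alpha, Charlie}: service 270 + fixed 207 = 477
{Alpha, Bravo, Charlie, Delta, Echo}: Irby→Charlie 4·20=80, Orton→Alpha 5·14=70, Pell→Charlie 4·23=92, Dover→Charlie 4·7=28. Service 270; fixed 480; total 750.
No other subset beats 392.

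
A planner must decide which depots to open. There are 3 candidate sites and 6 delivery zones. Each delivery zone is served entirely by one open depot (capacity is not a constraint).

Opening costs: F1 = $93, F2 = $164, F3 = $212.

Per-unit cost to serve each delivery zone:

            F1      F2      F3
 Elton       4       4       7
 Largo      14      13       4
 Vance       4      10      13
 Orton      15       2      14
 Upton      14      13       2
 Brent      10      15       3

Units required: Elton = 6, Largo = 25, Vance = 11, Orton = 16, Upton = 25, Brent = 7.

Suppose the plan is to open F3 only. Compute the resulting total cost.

Each delivery zone is assigned to its cheapest site among the open ones.
{F3}: Elton→F3 7·6=42, Largo→F3 4·25=100, Vance→F3 13·11=143, Orton→F3 14·16=224, Upton→F3 2·25=50, Brent→F3 3·7=21. Service 580; fixed 212; total 792.

Total cost: 792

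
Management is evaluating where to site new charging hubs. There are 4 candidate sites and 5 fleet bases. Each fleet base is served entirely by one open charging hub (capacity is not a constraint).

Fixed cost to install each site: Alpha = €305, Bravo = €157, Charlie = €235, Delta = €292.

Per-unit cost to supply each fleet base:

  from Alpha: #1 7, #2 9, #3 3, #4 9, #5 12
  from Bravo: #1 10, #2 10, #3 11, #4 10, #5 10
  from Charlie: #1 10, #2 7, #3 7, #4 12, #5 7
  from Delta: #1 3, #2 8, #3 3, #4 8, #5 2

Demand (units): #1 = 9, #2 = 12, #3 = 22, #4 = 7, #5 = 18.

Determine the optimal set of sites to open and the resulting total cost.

For any fixed open set, each fleet base goes to its cheapest open site; total = fixed + service.
{Delta}: #1→Delta 3·9=27, #2→Delta 8·12=96, #3→Delta 3·22=66, #4→Delta 8·7=56, #5→Delta 2·18=36. Service 281; fixed 292; total 573.
{Bravo, Delta}: service 281 + fixed 449 = 730
{Charlie}: #1→Charlie 10·9=90, #2→Charlie 7·12=84, #3→Charlie 7·22=154, #4→Charlie 12·7=84, #5→Charlie 7·18=126. Service 538; fixed 235; total 773.
{Alpha, Bravo, Charlie, Delta}: service 269 + fixed 989 = 1258
No other subset beats 573.

Open Delta only; minimum total cost 573.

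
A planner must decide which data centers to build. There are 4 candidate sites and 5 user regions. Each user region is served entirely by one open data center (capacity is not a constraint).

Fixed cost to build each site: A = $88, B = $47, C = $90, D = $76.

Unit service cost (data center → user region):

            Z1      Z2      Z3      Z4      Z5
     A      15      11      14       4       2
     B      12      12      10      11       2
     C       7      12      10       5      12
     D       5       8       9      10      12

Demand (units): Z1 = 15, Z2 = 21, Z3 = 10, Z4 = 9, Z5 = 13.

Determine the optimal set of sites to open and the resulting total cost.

For any fixed open set, each user region goes to its cheapest open site; total = fixed + service.
{A, D}: Z1→D 5·15=75, Z2→D 8·21=168, Z3→D 9·10=90, Z4→A 4·9=36, Z5→A 2·13=26. Service 395; fixed 164; total 559.
{B, D}: service 449 + fixed 123 = 572
{A, B, D}: service 395 + fixed 211 = 606
{A, B, C, D}: service 395 + fixed 301 = 696
No other subset beats 559.

Open A and D; minimum total cost 559.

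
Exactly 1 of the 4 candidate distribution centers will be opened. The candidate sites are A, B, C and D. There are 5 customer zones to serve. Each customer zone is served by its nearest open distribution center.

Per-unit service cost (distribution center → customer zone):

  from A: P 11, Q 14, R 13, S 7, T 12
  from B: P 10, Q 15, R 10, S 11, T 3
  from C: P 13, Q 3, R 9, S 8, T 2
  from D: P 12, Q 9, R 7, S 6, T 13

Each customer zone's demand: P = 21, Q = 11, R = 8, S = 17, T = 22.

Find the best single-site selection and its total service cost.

With exactly 1 open, each customer zone uses its cheapest among the chosen.
{C}: P→C 13·21=273, Q→C 3·11=33, R→C 9·8=72, S→C 8·17=136, T→C 2·22=44. Service cost 558.
{B}: service cost 708
{D}: service cost 795
Among all 4 size-1 choices, {C} is lowest.

Choose C only; total service cost 558.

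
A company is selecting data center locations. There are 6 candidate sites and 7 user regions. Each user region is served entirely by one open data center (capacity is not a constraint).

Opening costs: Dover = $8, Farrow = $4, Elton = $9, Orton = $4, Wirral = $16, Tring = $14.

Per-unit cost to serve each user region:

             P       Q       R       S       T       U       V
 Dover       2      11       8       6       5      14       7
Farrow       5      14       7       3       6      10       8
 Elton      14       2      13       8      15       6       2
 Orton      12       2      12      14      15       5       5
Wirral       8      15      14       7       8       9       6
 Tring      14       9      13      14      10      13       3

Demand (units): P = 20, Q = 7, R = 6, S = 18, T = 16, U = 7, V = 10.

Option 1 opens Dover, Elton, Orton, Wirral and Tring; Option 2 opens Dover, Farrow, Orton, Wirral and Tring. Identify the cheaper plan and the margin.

Option 2 is cheaper by 55.

Option 1: {Dover, Elton, Orton, Wirral, Tring}: P→Dover 2·20=40, Q→Elton 2·7=14, R→Dover 8·6=48, S→Dover 6·18=108, T→Dover 5·16=80, U→Orton 5·7=35, V→Elton 2·10=20. Service 345; fixed 51; total 396.
Option 2: {Dover, Farrow, Orton, Wirral, Tring}: P→Dover 2·20=40, Q→Orton 2·7=14, R→Farrow 7·6=42, S→Farrow 3·18=54, T→Dover 5·16=80, U→Orton 5·7=35, V→Tring 3·10=30. Service 295; fixed 46; total 341.
Difference: |396 − 341| = 55.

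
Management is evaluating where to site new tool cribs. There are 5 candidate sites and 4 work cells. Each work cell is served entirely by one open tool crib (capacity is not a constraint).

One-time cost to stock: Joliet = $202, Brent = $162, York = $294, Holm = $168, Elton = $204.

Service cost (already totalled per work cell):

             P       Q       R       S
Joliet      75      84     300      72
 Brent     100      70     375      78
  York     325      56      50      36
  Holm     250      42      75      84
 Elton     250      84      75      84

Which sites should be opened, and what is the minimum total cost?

Open Holm only; minimum total cost 619.

For any fixed open set, each work cell goes to its cheapest open site; total = fixed + service.
{Holm}: P→Holm 250, Q→Holm 42, R→Holm 75, S→Holm 84. Service 451; fixed 168; total 619.
{Brent, Holm}: P→Brent 100, Q→Holm 42, R→Holm 75, S→Brent 78. Service 295; fixed 330; total 625.
{Joliet, Holm}: service 264 + fixed 370 = 634
{Joliet, Brent, York, Holm, Elton}: service 203 + fixed 1030 = 1233
No other subset beats 619.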